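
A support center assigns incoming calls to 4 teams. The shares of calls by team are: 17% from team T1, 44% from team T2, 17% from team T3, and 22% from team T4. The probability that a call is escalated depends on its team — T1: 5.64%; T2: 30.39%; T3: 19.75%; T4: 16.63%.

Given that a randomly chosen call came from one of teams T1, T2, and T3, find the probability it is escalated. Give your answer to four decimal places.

Let S = {T1, T2, T3}.
P(S) = 0.17 + 0.44 + 0.17 = 0.78.
P(E ∩ S) = 0.0564·0.17 + 0.3039·0.44 + 0.1975·0.17 = 0.009588 + 0.133716 + 0.033575 = 0.176879.
P(E | S) = 0.176879 / 0.78 = 0.226768…

0.2268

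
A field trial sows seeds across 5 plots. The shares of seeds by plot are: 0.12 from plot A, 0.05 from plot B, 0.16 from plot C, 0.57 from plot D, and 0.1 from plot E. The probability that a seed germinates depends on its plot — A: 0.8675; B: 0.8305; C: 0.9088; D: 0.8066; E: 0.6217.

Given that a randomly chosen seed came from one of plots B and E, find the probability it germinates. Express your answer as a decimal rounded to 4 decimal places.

P(G|S) ≈ 0.6913

Let S = {B, E}.
P(S) = 0.05 + 0.1 = 0.15.
P(G ∩ S) = 0.8305·0.05 + 0.6217·0.1 = 0.041525 + 0.06217 = 0.103695.
P(G | S) = 0.103695 / 0.15 = 0.691300…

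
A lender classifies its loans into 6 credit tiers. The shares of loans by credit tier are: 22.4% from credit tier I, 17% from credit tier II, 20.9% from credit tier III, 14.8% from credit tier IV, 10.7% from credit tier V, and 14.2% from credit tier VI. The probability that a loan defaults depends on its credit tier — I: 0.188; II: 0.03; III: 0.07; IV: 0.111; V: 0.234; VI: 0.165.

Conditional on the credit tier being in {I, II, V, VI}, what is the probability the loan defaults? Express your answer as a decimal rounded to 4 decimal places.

P(D|S) ≈ 0.1488

Let S = {I, II, V, VI}.
P(S) = 0.224 + 0.17 + 0.107 + 0.142 = 0.643.
P(D ∩ S) = 0.188·0.224 + 0.03·0.17 + 0.234·0.107 + 0.165·0.142 = 0.042112 + 0.0051 + 0.025038 + 0.02343 = 0.09568.
P(D | S) = 0.09568 / 0.643 = 0.148802…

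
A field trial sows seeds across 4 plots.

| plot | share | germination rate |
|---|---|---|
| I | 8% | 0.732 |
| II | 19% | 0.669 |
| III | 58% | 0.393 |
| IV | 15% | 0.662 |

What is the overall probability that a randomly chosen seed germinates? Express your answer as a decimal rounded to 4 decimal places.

0.5129

Summing over the partition,
P(G) = P(G|I)·P(I) + P(G|II)·P(II) + P(G|III)·P(III) + P(G|IV)·P(IV)
      = 0.732·0.08 + 0.669·0.19 + 0.393·0.58 + 0.662·0.15
      = 0.05856 + 0.12711 + 0.22794 + 0.0993 = 0.51291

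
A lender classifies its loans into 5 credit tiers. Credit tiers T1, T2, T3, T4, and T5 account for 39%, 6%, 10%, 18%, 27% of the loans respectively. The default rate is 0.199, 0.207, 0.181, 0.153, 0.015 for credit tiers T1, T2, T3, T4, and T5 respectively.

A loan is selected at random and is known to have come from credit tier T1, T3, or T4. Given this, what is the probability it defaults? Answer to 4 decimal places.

Let S = {T1, T3, T4}.
P(S) = 0.39 + 0.1 + 0.18 = 0.67.
P(D ∩ S) = 0.199·0.39 + 0.181·0.1 + 0.153·0.18 = 0.07761 + 0.0181 + 0.02754 = 0.12325.
P(D | S) = 0.12325 / 0.67 = 0.183955…

P(D|S) ≈ 0.1840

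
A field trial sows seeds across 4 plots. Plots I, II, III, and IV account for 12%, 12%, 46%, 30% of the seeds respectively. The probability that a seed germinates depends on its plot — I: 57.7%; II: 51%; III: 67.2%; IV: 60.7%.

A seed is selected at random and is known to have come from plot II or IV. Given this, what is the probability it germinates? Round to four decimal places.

Let S = {II, IV}.
P(S) = 0.12 + 0.3 = 0.42.
P(G ∩ S) = 0.51·0.12 + 0.607·0.3 = 0.0612 + 0.1821 = 0.2433.
P(G | S) = 0.2433 / 0.42 = 0.579286…

P(G|S) ≈ 0.5793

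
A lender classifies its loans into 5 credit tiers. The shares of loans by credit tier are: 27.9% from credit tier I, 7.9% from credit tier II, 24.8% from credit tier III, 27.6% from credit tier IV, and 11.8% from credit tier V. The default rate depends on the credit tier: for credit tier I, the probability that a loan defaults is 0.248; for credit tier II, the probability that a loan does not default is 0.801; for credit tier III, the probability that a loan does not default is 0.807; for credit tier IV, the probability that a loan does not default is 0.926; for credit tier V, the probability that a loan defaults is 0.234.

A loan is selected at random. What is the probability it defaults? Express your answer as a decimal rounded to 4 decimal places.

P(D) ≈ 0.1808

P(D|II) = 1 − 0.801 = 0.199.
P(D|III) = 1 − 0.807 = 0.193.
P(D|IV) = 1 − 0.926 = 0.074.
Summing over the partition,
P(D) = P(D|I)·P(I) + P(D|II)·P(II) + P(D|III)·P(III) + P(D|IV)·P(IV) + P(D|V)·P(V)
      = 0.248·0.279 + 0.199·0.079 + 0.193·0.248 + 0.074·0.276 + 0.234·0.118
      = 0.069192 + 0.015721 + 0.047864 + 0.020424 + 0.027612 = 0.180813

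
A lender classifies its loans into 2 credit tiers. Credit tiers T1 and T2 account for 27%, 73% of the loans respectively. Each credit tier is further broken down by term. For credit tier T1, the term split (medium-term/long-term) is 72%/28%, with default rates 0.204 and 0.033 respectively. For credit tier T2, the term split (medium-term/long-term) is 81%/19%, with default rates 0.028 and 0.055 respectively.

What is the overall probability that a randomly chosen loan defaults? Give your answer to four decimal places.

P(D|T1) = 0.72·0.204 + 0.28·0.033 = 0.14688 + 0.00924 = 0.15612
P(D|T2) = 0.81·0.028 + 0.19·0.055 = 0.02268 + 0.01045 = 0.03313
By total probability over the outer partition,
P(D) = 0.27·0.15612 + 0.73·0.03313
      = 0.0421524 + 0.0241849 = 0.0663373

0.0663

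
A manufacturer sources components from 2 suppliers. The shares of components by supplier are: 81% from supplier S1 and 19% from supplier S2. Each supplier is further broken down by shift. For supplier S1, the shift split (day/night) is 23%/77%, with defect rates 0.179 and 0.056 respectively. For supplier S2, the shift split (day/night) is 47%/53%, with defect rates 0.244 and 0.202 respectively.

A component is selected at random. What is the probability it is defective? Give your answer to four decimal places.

P(D) ≈ 0.1104

P(D|S1) = 0.23·0.179 + 0.77·0.056 = 0.04117 + 0.04312 = 0.08429
P(D|S2) = 0.47·0.244 + 0.53·0.202 = 0.11468 + 0.10706 = 0.22174
By total probability over the outer partition,
P(D) = 0.81·0.08429 + 0.19·0.22174
      = 0.0682749 + 0.0421306 = 0.1104055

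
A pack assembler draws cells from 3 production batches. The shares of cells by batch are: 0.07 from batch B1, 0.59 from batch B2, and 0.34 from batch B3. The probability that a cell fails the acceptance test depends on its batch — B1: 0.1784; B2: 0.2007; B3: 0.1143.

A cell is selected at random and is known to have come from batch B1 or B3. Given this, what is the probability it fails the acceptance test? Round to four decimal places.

P(F|S) ≈ 0.1252

Let S = {B1, B3}.
P(S) = 0.07 + 0.34 = 0.41.
P(F ∩ S) = 0.1784·0.07 + 0.1143·0.34 = 0.012488 + 0.038862 = 0.05135.
P(F | S) = 0.05135 / 0.41 = 0.125244…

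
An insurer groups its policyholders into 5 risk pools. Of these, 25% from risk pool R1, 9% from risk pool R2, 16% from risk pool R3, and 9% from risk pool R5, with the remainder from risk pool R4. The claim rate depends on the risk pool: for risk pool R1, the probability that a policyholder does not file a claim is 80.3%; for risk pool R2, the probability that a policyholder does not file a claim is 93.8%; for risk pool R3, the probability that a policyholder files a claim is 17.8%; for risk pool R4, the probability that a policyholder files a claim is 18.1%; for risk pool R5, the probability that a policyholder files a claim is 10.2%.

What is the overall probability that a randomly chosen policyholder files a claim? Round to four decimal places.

P(R4) = 1 − (0.25 + 0.09 + 0.16 + 0.09) = 0.41.
P(C|R1) = 1 − 0.803 = 0.197.
P(C|R2) = 1 − 0.938 = 0.062.
P(C) = P(C|R1)·P(R1) + P(C|R2)·P(R2) + P(C|R3)·P(R3) + P(C|R4)·P(R4) + P(C|R5)·P(R5)
      = 0.197·0.25 + 0.062·0.09 + 0.178·0.16 + 0.181·0.41 + 0.102·0.09
      = 0.04925 + 0.00558 + 0.02848 + 0.07421 + 0.00918 = 0.1667

0.1667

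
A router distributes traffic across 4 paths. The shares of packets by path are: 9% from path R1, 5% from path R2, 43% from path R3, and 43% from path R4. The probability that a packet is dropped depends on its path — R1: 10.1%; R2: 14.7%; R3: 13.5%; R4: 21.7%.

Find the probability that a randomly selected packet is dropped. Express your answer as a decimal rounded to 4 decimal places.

P(L) ≈ 0.1678

P(L) = P(L|R1)·P(R1) + P(L|R2)·P(R2) + P(L|R3)·P(R3) + P(L|R4)·P(R4)
      = 0.101·0.09 + 0.147·0.05 + 0.135·0.43 + 0.217·0.43
      = 0.00909 + 0.00735 + 0.05805 + 0.09331 = 0.1678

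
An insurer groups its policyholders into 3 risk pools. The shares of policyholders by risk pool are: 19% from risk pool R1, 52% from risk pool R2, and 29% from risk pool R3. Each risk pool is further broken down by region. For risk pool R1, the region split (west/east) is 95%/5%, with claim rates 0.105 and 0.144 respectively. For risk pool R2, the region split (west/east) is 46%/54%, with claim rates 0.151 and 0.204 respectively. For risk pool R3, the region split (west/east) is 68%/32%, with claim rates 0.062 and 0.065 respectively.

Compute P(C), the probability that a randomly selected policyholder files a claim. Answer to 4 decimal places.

P(C|R1) = 0.95·0.105 + 0.05·0.144 = 0.09975 + 0.0072 = 0.10695
P(C|R2) = 0.46·0.151 + 0.54·0.204 = 0.06946 + 0.11016 = 0.17962
P(C|R3) = 0.68·0.062 + 0.32·0.065 = 0.04216 + 0.0208 = 0.06296
Then overall,
P(C) = 0.19·0.10695 + 0.52·0.17962 + 0.29·0.06296
      = 0.0203205 + 0.0934024 + 0.0182584 = 0.1319813

0.1320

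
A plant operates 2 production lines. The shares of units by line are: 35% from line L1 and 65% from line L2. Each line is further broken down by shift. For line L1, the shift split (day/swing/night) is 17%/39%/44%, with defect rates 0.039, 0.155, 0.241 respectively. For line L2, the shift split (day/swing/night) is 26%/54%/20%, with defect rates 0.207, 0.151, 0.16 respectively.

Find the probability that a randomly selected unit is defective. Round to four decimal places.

P(D) ≈ 0.1694

P(D|L1) = 0.17·0.039 + 0.39·0.155 + 0.44·0.241 = 0.00663 + 0.06045 + 0.10604 = 0.17312
P(D|L2) = 0.26·0.207 + 0.54·0.151 + 0.2·0.16 = 0.05382 + 0.08154 + 0.032 = 0.16736
By total probability over the outer partition,
P(D) = 0.35·0.17312 + 0.65·0.16736
      = 0.060592 + 0.108784 = 0.169376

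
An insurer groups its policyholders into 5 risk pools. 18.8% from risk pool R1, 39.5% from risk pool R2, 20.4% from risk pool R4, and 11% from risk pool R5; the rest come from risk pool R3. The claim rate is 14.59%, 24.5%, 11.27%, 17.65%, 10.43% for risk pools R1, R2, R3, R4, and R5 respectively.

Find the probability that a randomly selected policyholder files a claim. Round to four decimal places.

P(R3) = 1 − (0.188 + 0.395 + 0.204 + 0.11) = 0.103.
P(C) = P(C|R1)·P(R1) + P(C|R2)·P(R2) + P(C|R3)·P(R3) + P(C|R4)·P(R4) + P(C|R5)·P(R5)
      = 0.1459·0.188 + 0.245·0.395 + 0.1127·0.103 + 0.1765·0.204 + 0.1043·0.11
      = 0.0274292 + 0.096775 + 0.0116081 + 0.036006 + 0.011473 = 0.1832913

P(C) ≈ 0.1833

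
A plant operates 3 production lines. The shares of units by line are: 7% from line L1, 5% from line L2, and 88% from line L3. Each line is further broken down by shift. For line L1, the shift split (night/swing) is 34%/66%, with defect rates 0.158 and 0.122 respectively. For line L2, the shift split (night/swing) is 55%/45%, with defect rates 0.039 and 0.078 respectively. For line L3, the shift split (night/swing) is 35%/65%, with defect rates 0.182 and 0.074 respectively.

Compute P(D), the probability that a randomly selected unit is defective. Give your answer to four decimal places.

P(D|L1) = 0.34·0.158 + 0.66·0.122 = 0.05372 + 0.08052 = 0.13424
P(D|L2) = 0.55·0.039 + 0.45·0.078 = 0.02145 + 0.0351 = 0.05655
P(D|L3) = 0.35·0.182 + 0.65·0.074 = 0.0637 + 0.0481 = 0.1118
By total probability over the outer partition,
P(D) = 0.07·0.13424 + 0.05·0.05655 + 0.88·0.1118
      = 0.0093968 + 0.0028275 + 0.098384 = 0.1106083

P(D) ≈ 0.1106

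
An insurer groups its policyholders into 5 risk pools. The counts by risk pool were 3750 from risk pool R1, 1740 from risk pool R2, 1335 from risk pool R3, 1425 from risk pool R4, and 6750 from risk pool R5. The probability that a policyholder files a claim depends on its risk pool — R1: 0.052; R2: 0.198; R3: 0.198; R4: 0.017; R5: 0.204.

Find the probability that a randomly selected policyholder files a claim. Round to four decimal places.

Total: 3750 + 1740 + 1335 + 1425 + 6750 = 15000.
P(R1) = 3750/15000 = 0.25. P(R2) = 1740/15000 = 0.116. P(R3) = 1335/15000 = 0.089. P(R4) = 1425/15000 = 0.095. P(R5) = 6750/15000 = 0.45.
Summing over the partition,
P(C) = P(C|R1)·P(R1) + P(C|R2)·P(R2) + P(C|R3)·P(R3) + P(C|R4)·P(R4) + P(C|R5)·P(R5)
      = 0.052·0.25 + 0.198·0.116 + 0.198·0.089 + 0.017·0.095 + 0.204·0.45
      = 0.013 + 0.022968 + 0.017622 + 0.001615 + 0.0918 = 0.147005

0.1470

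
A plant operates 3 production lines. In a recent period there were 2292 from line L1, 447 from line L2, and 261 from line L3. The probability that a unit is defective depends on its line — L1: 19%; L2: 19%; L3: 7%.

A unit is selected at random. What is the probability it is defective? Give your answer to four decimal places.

P(D) ≈ 0.1796

Total: 2292 + 447 + 261 = 3000.
P(L1) = 2292/3000 = 0.764. P(L2) = 447/3000 = 0.149. P(L3) = 261/3000 = 0.087.
Using total probability over the partition,
P(D) = P(D|L1)·P(L1) + P(D|L2)·P(L2) + P(D|L3)·P(L3)
      = 0.19·0.764 + 0.19·0.149 + 0.07·0.087
      = 0.14516 + 0.02831 + 0.00609 = 0.17956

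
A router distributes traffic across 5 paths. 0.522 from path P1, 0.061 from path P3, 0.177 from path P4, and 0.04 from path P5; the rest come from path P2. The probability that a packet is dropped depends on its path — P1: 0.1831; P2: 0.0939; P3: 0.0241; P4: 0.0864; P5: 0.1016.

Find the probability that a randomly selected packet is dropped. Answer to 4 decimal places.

P(P2) = 1 − (0.522 + 0.061 + 0.177 + 0.04) = 0.2.
P(L) = P(L|P1)·P(P1) + P(L|P2)·P(P2) + P(L|P3)·P(P3) + P(L|P4)·P(P4) + P(L|P5)·P(P5)
      = 0.1831·0.522 + 0.0939·0.2 + 0.0241·0.061 + 0.0864·0.177 + 0.1016·0.04
      = 0.0955782 + 0.01878 + 0.0014701 + 0.0152928 + 0.004064 = 0.1351851

P(L) ≈ 0.1352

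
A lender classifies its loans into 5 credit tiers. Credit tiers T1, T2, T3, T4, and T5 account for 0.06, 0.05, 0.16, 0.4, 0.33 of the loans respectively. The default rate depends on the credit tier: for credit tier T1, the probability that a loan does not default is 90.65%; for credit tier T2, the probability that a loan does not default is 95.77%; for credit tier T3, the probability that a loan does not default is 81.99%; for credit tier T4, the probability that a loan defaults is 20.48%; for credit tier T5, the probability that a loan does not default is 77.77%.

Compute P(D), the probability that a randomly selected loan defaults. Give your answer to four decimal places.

P(D) ≈ 0.1918

P(D|T1) = 1 − 0.9065 = 0.0935.
P(D|T2) = 1 − 0.9577 = 0.0423.
P(D|T3) = 1 − 0.8199 = 0.1801.
P(D|T5) = 1 − 0.7777 = 0.2223.
P(D) = P(D|T1)·P(T1) + P(D|T2)·P(T2) + P(D|T3)·P(T3) + P(D|T4)·P(T4) + P(D|T5)·P(T5)
      = 0.0935·0.06 + 0.0423·0.05 + 0.1801·0.16 + 0.2048·0.4 + 0.2223·0.33
      = 0.00561 + 0.002115 + 0.028816 + 0.08192 + 0.073359 = 0.19182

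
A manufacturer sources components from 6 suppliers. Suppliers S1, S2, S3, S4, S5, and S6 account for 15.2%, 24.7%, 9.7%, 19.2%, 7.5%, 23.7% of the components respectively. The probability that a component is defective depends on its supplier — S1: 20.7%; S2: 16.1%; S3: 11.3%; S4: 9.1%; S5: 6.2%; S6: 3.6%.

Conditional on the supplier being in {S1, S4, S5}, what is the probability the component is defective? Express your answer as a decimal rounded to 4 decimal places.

P(D|S) ≈ 0.1279

Let S = {S1, S4, S5}.
P(S) = 0.152 + 0.192 + 0.075 = 0.419.
P(D ∩ S) = 0.207·0.152 + 0.091·0.192 + 0.062·0.075 = 0.031464 + 0.017472 + 0.00465 = 0.053586.
P(D | S) = 0.053586 / 0.419 = 0.127890…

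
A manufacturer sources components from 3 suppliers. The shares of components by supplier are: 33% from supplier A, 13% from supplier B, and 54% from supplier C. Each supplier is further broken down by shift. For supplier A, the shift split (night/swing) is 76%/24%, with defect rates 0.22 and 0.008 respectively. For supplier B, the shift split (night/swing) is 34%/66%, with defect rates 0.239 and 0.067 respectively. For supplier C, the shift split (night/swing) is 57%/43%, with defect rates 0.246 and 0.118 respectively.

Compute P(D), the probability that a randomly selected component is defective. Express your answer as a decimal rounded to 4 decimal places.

P(D|A) = 0.76·0.22 + 0.24·0.008 = 0.1672 + 0.00192 = 0.16912
P(D|B) = 0.34·0.239 + 0.66·0.067 = 0.08126 + 0.04422 = 0.12548
P(D|C) = 0.57·0.246 + 0.43·0.118 = 0.14022 + 0.05074 = 0.19096
By total probability over the outer partition,
P(D) = 0.33·0.16912 + 0.13·0.12548 + 0.54·0.19096
      = 0.0558096 + 0.0163124 + 0.1031184 = 0.1752404

0.1752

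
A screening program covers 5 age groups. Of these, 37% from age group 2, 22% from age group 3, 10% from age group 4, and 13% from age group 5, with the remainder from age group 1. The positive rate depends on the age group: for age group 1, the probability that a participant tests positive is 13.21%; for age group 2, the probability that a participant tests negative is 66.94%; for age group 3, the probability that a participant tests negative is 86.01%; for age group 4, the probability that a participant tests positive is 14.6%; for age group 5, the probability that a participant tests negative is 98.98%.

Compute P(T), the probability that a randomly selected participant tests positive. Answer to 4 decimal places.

P(1) = 1 − (0.37 + 0.22 + 0.1 + 0.13) = 0.18.
P(T|2) = 1 − 0.6694 = 0.3306.
P(T|3) = 1 − 0.8601 = 0.1399.
P(T|5) = 1 − 0.9898 = 0.0102.
Summing over the partition,
P(T) = P(T|1)·P(1) + P(T|2)·P(2) + P(T|3)·P(3) + P(T|4)·P(4) + P(T|5)·P(5)
      = 0.1321·0.18 + 0.3306·0.37 + 0.1399·0.22 + 0.146·0.1 + 0.0102·0.13
      = 0.023778 + 0.122322 + 0.030778 + 0.0146 + 0.001326 = 0.192804

P(T) ≈ 0.1928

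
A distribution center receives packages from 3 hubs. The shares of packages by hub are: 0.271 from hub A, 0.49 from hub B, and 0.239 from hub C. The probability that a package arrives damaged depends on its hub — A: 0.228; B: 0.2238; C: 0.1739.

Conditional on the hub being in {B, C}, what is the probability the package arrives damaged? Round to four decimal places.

Let S = {B, C}.
P(S) = 0.49 + 0.239 = 0.729.
P(D ∩ S) = 0.2238·0.49 + 0.1739·0.239 = 0.109662 + 0.0415621 = 0.1512241.
P(D | S) = 0.1512241 / 0.729 = 0.207440…

P(D|S) ≈ 0.2074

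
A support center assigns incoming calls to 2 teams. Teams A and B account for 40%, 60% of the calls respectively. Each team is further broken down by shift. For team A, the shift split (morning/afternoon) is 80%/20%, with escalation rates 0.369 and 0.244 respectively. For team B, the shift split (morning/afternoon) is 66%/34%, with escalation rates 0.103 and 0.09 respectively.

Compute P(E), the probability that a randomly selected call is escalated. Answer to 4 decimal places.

P(E) ≈ 0.1967

P(E|A) = 0.8·0.369 + 0.2·0.244 = 0.2952 + 0.0488 = 0.344
P(E|B) = 0.66·0.103 + 0.34·0.09 = 0.06798 + 0.0306 = 0.09858
By total probability over the outer partition,
P(E) = 0.4·0.344 + 0.6·0.09858
      = 0.1376 + 0.059148 = 0.196748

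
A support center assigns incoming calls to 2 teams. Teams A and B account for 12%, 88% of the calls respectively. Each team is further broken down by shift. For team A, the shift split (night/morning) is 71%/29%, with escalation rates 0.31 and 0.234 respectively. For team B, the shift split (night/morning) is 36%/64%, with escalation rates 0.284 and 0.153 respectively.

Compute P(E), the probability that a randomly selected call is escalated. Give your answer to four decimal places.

0.2107

P(E|A) = 0.71·0.31 + 0.29·0.234 = 0.2201 + 0.06786 = 0.28796
P(E|B) = 0.36·0.284 + 0.64·0.153 = 0.10224 + 0.09792 = 0.20016
Then overall,
P(E) = 0.12·0.28796 + 0.88·0.20016
      = 0.0345552 + 0.1761408 = 0.210696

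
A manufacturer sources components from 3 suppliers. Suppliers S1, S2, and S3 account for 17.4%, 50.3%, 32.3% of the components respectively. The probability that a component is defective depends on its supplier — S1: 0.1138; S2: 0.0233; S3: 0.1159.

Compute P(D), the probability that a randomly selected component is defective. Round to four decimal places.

P(D) = P(D|S1)·P(S1) + P(D|S2)·P(S2) + P(D|S3)·P(S3)
      = 0.1138·0.174 + 0.0233·0.503 + 0.1159·0.323
      = 0.0198012 + 0.0117199 + 0.0374357 = 0.0689568

P(D) ≈ 0.0690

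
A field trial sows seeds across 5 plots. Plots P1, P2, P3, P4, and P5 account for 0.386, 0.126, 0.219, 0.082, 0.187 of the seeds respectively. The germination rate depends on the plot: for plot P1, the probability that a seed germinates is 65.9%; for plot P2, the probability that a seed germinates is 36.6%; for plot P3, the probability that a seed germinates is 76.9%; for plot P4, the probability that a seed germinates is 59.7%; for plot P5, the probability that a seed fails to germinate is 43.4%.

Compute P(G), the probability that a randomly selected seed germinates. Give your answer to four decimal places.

P(G|P5) = 1 − 0.434 = 0.566.
P(G) = P(G|P1)·P(P1) + P(G|P2)·P(P2) + P(G|P3)·P(P3) + P(G|P4)·P(P4) + P(G|P5)·P(P5)
      = 0.659·0.386 + 0.366·0.126 + 0.769·0.219 + 0.597·0.082 + 0.566·0.187
      = 0.254374 + 0.046116 + 0.168411 + 0.048954 + 0.105842 = 0.623697

P(G) ≈ 0.6237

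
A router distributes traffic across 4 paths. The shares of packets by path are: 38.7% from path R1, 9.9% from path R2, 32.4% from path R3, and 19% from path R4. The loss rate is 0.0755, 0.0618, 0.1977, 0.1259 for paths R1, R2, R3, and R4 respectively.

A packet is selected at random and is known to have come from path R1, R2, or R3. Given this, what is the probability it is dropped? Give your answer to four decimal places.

Let S = {R1, R2, R3}.
P(S) = 0.387 + 0.099 + 0.324 = 0.81.
P(L ∩ S) = 0.0755·0.387 + 0.0618·0.099 + 0.1977·0.324 = 0.0292185 + 0.0061182 + 0.0640548 = 0.0993915.
P(L | S) = 0.0993915 / 0.81 = 0.122706…

P(L|S) ≈ 0.1227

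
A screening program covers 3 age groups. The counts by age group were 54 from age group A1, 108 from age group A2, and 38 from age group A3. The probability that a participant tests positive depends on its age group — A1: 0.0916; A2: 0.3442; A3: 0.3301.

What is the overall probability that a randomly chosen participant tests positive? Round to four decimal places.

P(T) ≈ 0.2733

Total: 54 + 108 + 38 = 200.
P(A1) = 54/200 = 0.27. P(A2) = 108/200 = 0.54. P(A3) = 38/200 = 0.19.
P(T) = P(T|A1)·P(A1) + P(T|A2)·P(A2) + P(T|A3)·P(A3)
      = 0.0916·0.27 + 0.3442·0.54 + 0.3301·0.19
      = 0.024732 + 0.185868 + 0.062719 = 0.273319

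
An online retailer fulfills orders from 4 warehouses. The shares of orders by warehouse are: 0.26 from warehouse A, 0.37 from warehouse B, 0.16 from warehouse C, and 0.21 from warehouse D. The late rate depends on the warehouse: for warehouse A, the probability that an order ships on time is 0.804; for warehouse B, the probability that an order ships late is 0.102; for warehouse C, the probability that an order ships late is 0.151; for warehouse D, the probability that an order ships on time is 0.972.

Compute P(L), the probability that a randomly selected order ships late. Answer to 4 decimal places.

P(L|A) = 1 − 0.804 = 0.196.
P(L|D) = 1 − 0.972 = 0.028.
Summing over the partition,
P(L) = P(L|A)·P(A) + P(L|B)·P(B) + P(L|C)·P(C) + P(L|D)·P(D)
      = 0.196·0.26 + 0.102·0.37 + 0.151·0.16 + 0.028·0.21
      = 0.05096 + 0.03774 + 0.02416 + 0.00588 = 0.11874

P(L) ≈ 0.1187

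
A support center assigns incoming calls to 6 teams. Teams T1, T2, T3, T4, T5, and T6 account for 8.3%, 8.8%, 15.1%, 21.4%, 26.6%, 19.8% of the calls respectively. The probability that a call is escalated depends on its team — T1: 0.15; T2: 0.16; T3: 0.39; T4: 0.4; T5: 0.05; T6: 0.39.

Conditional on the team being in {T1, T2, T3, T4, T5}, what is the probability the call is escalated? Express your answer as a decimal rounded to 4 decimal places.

Let S = {T1, T2, T3, T4, T5}.
P(S) = 0.083 + 0.088 + 0.151 + 0.214 + 0.266 = 0.802.
P(E ∩ S) = 0.15·0.083 + 0.16·0.088 + 0.39·0.151 + 0.4·0.214 + 0.05·0.266 = 0.01245 + 0.01408 + 0.05889 + 0.0856 + 0.0133 = 0.18432.
P(E | S) = 0.18432 / 0.802 = 0.229825…

0.2298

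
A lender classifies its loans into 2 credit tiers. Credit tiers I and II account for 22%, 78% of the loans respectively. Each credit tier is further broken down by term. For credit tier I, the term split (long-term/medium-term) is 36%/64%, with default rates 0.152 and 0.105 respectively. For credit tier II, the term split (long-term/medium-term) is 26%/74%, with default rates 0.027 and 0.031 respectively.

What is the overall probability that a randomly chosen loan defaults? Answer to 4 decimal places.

P(D|I) = 0.36·0.152 + 0.64·0.105 = 0.05472 + 0.0672 = 0.12192
P(D|II) = 0.26·0.027 + 0.74·0.031 = 0.00702 + 0.02294 = 0.02996
Then overall,
P(D) = 0.22·0.12192 + 0.78·0.02996
      = 0.0268224 + 0.0233688 = 0.0501912

P(D) ≈ 0.0502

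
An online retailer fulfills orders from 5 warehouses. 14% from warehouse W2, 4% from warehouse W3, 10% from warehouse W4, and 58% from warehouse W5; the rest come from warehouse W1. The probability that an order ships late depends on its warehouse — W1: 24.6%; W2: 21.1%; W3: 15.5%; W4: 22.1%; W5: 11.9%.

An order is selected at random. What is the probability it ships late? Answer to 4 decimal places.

P(W1) = 1 − (0.14 + 0.04 + 0.1 + 0.58) = 0.14.
Summing over the partition,
P(L) = P(L|W1)·P(W1) + P(L|W2)·P(W2) + P(L|W3)·P(W3) + P(L|W4)·P(W4) + P(L|W5)·P(W5)
      = 0.246·0.14 + 0.211·0.14 + 0.155·0.04 + 0.221·0.1 + 0.119·0.58
      = 0.03444 + 0.02954 + 0.0062 + 0.0221 + 0.06902 = 0.1613

0.1613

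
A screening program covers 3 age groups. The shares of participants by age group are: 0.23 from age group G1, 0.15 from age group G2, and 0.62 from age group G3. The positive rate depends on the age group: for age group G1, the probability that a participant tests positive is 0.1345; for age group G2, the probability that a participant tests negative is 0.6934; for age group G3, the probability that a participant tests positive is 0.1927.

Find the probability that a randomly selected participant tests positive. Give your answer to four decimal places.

P(T|G2) = 1 − 0.6934 = 0.3066.
P(T) = P(T|G1)·P(G1) + P(T|G2)·P(G2) + P(T|G3)·P(G3)
      = 0.1345·0.23 + 0.3066·0.15 + 0.1927·0.62
      = 0.030935 + 0.04599 + 0.119474 = 0.196399

P(T) ≈ 0.1964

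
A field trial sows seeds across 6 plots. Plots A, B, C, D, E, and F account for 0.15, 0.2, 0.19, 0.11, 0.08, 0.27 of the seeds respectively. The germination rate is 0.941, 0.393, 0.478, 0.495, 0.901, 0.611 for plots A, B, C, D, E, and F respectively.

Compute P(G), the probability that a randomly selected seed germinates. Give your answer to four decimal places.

Using total probability over the partition,
P(G) = P(G|A)·P(A) + P(G|B)·P(B) + P(G|C)·P(C) + P(G|D)·P(D) + P(G|E)·P(E) + P(G|F)·P(F)
      = 0.941·0.15 + 0.393·0.2 + 0.478·0.19 + 0.495·0.11 + 0.901·0.08 + 0.611·0.27
      = 0.14115 + 0.0786 + 0.09082 + 0.05445 + 0.07208 + 0.16497 = 0.60207

P(G) ≈ 0.6021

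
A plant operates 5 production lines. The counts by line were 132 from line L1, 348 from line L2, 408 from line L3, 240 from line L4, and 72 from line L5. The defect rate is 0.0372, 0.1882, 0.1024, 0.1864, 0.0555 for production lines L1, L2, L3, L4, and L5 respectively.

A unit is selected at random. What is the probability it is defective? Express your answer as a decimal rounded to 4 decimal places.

Total: 132 + 348 + 408 + 240 + 72 = 1200.
P(L1) = 132/1200 = 0.11. P(L2) = 348/1200 = 0.29. P(L3) = 408/1200 = 0.34. P(L4) = 240/1200 = 0.2. P(L5) = 72/1200 = 0.06.
P(D) = P(D|L1)·P(L1) + P(D|L2)·P(L2) + P(D|L3)·P(L3) + P(D|L4)·P(L4) + P(D|L5)·P(L5)
      = 0.0372·0.11 + 0.1882·0.29 + 0.1024·0.34 + 0.1864·0.2 + 0.0555·0.06
      = 0.004092 + 0.054578 + 0.034816 + 0.03728 + 0.00333 = 0.134096

0.1341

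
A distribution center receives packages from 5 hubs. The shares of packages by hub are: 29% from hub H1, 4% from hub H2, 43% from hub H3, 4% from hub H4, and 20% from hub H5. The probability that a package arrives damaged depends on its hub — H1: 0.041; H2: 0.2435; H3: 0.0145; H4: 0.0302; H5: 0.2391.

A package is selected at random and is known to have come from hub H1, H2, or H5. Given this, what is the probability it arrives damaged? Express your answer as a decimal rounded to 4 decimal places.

P(D|S) ≈ 0.1310

Let S = {H1, H2, H5}.
P(S) = 0.29 + 0.04 + 0.2 = 0.53.
P(D ∩ S) = 0.041·0.29 + 0.2435·0.04 + 0.2391·0.2 = 0.01189 + 0.00974 + 0.04782 = 0.06945.
P(D | S) = 0.06945 / 0.53 = 0.131038…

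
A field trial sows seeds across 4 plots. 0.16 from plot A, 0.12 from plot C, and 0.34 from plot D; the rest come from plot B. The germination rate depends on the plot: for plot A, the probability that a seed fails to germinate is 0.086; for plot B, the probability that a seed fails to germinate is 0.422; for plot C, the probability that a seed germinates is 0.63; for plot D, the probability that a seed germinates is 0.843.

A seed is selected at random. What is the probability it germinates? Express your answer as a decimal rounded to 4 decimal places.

P(B) = 1 − (0.16 + 0.12 + 0.34) = 0.38.
P(G|A) = 1 − 0.086 = 0.914.
P(G|B) = 1 − 0.422 = 0.578.
By the law of total probability,
P(G) = P(G|A)·P(A) + P(G|B)·P(B) + P(G|C)·P(C) + P(G|D)·P(D)
      = 0.914·0.16 + 0.578·0.38 + 0.63·0.12 + 0.843·0.34
      = 0.14624 + 0.21964 + 0.0756 + 0.28662 = 0.7281

P(G) ≈ 0.7281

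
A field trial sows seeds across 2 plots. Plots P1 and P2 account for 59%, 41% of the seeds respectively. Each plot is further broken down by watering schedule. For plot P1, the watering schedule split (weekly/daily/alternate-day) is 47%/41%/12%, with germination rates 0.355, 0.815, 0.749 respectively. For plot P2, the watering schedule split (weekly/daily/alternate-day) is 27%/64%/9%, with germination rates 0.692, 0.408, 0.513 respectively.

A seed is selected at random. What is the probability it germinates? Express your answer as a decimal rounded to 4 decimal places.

P(G|P1) = 0.47·0.355 + 0.41·0.815 + 0.12·0.749 = 0.16685 + 0.33415 + 0.08988 = 0.59088
P(G|P2) = 0.27·0.692 + 0.64·0.408 + 0.09·0.513 = 0.18684 + 0.26112 + 0.04617 = 0.49413
By total probability over the outer partition,
P(G) = 0.59·0.59088 + 0.41·0.49413
      = 0.3486192 + 0.2025933 = 0.5512125

0.5512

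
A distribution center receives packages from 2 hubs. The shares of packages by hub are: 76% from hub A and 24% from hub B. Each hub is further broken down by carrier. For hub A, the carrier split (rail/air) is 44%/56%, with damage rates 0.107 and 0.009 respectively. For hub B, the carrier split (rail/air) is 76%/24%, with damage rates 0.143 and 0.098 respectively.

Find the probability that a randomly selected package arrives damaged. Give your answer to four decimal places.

P(D|A) = 0.44·0.107 + 0.56·0.009 = 0.04708 + 0.00504 = 0.05212
P(D|B) = 0.76·0.143 + 0.24·0.098 = 0.10868 + 0.02352 = 0.1322
By total probability over the outer partition,
P(D) = 0.76·0.05212 + 0.24·0.1322
      = 0.0396112 + 0.031728 = 0.0713392

P(D) ≈ 0.0713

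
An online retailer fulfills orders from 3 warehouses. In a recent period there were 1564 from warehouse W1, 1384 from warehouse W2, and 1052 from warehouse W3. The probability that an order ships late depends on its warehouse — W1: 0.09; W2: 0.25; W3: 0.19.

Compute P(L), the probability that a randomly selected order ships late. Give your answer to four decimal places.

0.1717

Total: 1564 + 1384 + 1052 = 4000.
P(W1) = 1564/4000 = 0.391. P(W2) = 1384/4000 = 0.346. P(W3) = 1052/4000 = 0.263.
P(L) = P(L|W1)·P(W1) + P(L|W2)·P(W2) + P(L|W3)·P(W3)
      = 0.09·0.391 + 0.25·0.346 + 0.19·0.263
      = 0.03519 + 0.0865 + 0.04997 = 0.17166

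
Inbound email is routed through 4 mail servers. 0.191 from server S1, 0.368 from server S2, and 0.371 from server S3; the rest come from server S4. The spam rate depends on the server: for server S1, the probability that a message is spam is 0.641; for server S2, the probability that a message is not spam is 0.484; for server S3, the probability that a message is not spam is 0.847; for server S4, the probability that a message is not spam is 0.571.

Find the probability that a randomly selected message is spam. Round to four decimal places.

P(S4) = 1 − (0.191 + 0.368 + 0.371) = 0.07.
P(S|S2) = 1 − 0.484 = 0.516.
P(S|S3) = 1 − 0.847 = 0.153.
P(S|S4) = 1 − 0.571 = 0.429.
By the law of total probability,
P(S) = P(S|S1)·P(S1) + P(S|S2)·P(S2) + P(S|S3)·P(S3) + P(S|S4)·P(S4)
      = 0.641·0.191 + 0.516·0.368 + 0.153·0.371 + 0.429·0.07
      = 0.122431 + 0.189888 + 0.056763 + 0.03003 = 0.399112

0.3991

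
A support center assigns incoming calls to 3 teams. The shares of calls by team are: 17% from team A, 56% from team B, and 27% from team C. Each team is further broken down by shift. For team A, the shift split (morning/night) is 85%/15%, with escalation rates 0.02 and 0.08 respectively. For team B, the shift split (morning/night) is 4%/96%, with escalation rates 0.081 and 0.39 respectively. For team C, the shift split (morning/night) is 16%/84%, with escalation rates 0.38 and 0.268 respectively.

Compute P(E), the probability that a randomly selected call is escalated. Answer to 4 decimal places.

0.2936

P(E|A) = 0.85·0.02 + 0.15·0.08 = 0.017 + 0.012 = 0.029
P(E|B) = 0.04·0.081 + 0.96·0.39 = 0.00324 + 0.3744 = 0.37764
P(E|C) = 0.16·0.38 + 0.84·0.268 = 0.0608 + 0.22512 = 0.28592
By total probability over the outer partition,
P(E) = 0.17·0.029 + 0.56·0.37764 + 0.27·0.28592
      = 0.00493 + 0.2114784 + 0.0771984 = 0.2936068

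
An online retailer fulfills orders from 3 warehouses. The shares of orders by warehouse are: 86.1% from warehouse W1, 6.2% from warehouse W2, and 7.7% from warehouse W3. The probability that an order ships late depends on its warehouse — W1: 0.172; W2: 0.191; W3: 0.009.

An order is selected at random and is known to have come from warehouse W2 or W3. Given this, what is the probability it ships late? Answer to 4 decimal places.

Let S = {W2, W3}.
P(S) = 0.062 + 0.077 = 0.139.
P(L ∩ S) = 0.191·0.062 + 0.009·0.077 = 0.011842 + 0.000693 = 0.012535.
P(L | S) = 0.012535 / 0.139 = 0.090180…

0.0902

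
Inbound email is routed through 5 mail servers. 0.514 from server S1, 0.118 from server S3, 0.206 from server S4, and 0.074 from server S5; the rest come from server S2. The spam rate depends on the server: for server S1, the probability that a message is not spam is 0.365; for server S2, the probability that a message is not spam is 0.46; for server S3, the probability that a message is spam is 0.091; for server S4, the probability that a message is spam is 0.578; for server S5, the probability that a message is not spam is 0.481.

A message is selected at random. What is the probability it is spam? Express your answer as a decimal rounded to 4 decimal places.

0.5421

P(S2) = 1 − (0.514 + 0.118 + 0.206 + 0.074) = 0.088.
P(S|S1) = 1 − 0.365 = 0.635.
P(S|S2) = 1 − 0.46 = 0.54.
P(S|S5) = 1 − 0.481 = 0.519.
P(S) = P(S|S1)·P(S1) + P(S|S2)·P(S2) + P(S|S3)·P(S3) + P(S|S4)·P(S4) + P(S|S5)·P(S5)
      = 0.635·0.514 + 0.54·0.088 + 0.091·0.118 + 0.578·0.206 + 0.519·0.074
      = 0.32639 + 0.04752 + 0.010738 + 0.119068 + 0.038406 = 0.542122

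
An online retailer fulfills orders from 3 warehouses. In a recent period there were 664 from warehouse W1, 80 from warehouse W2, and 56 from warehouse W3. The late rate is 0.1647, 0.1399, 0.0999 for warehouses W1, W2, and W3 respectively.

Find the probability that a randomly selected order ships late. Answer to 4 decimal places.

Total: 664 + 80 + 56 = 800.
P(W1) = 664/800 = 0.83. P(W2) = 80/800 = 0.1. P(W3) = 56/800 = 0.07.
P(L) = P(L|W1)·P(W1) + P(L|W2)·P(W2) + P(L|W3)·P(W3)
      = 0.1647·0.83 + 0.1399·0.1 + 0.0999·0.07
      = 0.136701 + 0.01399 + 0.006993 = 0.157684

0.1577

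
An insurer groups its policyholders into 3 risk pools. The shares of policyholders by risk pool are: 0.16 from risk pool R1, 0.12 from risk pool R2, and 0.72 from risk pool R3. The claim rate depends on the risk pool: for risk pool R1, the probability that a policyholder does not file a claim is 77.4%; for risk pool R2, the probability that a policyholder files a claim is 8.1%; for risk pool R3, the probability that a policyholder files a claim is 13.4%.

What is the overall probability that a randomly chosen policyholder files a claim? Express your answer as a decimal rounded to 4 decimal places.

P(C) ≈ 0.1424

P(C|R1) = 1 − 0.774 = 0.226.
P(C) = P(C|R1)·P(R1) + P(C|R2)·P(R2) + P(C|R3)·P(R3)
      = 0.226·0.16 + 0.081·0.12 + 0.134·0.72
      = 0.03616 + 0.00972 + 0.09648 = 0.14236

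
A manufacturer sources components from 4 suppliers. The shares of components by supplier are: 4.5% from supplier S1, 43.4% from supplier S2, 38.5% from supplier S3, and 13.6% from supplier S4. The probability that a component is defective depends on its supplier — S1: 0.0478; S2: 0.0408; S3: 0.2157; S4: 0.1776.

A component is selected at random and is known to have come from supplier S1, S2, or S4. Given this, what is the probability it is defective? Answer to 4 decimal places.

Let S = {S1, S2, S4}.
P(S) = 0.045 + 0.434 + 0.136 = 0.615.
P(D ∩ S) = 0.0478·0.045 + 0.0408·0.434 + 0.1776·0.136 = 0.002151 + 0.0177072 + 0.0241536 = 0.0440118.
P(D | S) = 0.0440118 / 0.615 = 0.071564…

P(D|S) ≈ 0.0716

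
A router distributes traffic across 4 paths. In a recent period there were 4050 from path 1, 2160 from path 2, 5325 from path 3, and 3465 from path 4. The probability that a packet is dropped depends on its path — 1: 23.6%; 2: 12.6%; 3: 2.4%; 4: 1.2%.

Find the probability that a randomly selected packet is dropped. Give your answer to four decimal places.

Total: 4050 + 2160 + 5325 + 3465 = 15000.
P(1) = 4050/15000 = 0.27. P(2) = 2160/15000 = 0.144. P(3) = 5325/15000 = 0.355. P(4) = 3465/15000 = 0.231.
Using total probability over the partition,
P(L) = P(L|1)·P(1) + P(L|2)·P(2) + P(L|3)·P(3) + P(L|4)·P(4)
      = 0.236·0.27 + 0.126·0.144 + 0.024·0.355 + 0.012·0.231
      = 0.06372 + 0.018144 + 0.00852 + 0.002772 = 0.093156

0.0932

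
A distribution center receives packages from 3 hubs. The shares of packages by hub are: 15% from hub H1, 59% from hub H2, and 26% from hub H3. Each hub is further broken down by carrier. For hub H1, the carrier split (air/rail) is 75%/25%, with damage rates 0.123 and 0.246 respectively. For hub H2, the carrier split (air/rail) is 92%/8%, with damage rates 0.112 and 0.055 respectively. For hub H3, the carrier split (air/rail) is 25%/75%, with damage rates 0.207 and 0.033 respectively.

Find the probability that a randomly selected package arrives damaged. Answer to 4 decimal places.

0.1063

P(D|H1) = 0.75·0.123 + 0.25·0.246 = 0.09225 + 0.0615 = 0.15375
P(D|H2) = 0.92·0.112 + 0.08·0.055 = 0.10304 + 0.0044 = 0.10744
P(D|H3) = 0.25·0.207 + 0.75·0.033 = 0.05175 + 0.02475 = 0.0765
Then overall,
P(D) = 0.15·0.15375 + 0.59·0.10744 + 0.26·0.0765
      = 0.0230625 + 0.0633896 + 0.01989 = 0.1063421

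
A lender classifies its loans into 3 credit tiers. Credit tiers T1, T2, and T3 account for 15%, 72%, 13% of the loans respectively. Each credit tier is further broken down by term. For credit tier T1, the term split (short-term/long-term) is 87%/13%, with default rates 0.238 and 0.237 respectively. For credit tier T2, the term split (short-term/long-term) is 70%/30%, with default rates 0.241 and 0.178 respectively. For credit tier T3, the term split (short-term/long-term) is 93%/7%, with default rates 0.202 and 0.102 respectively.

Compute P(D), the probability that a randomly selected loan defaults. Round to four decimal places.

P(D) ≈ 0.2209

P(D|T1) = 0.87·0.238 + 0.13·0.237 = 0.20706 + 0.03081 = 0.23787
P(D|T2) = 0.7·0.241 + 0.3·0.178 = 0.1687 + 0.0534 = 0.2221
P(D|T3) = 0.93·0.202 + 0.07·0.102 = 0.18786 + 0.00714 = 0.195
Then overall,
P(D) = 0.15·0.23787 + 0.72·0.2221 + 0.13·0.195
      = 0.0356805 + 0.159912 + 0.02535 = 0.2209425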